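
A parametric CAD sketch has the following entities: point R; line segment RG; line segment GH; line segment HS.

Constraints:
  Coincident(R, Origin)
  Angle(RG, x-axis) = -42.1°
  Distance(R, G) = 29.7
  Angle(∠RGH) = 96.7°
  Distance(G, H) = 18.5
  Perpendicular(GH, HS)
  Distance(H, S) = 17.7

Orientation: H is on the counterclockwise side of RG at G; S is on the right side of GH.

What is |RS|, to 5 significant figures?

52.058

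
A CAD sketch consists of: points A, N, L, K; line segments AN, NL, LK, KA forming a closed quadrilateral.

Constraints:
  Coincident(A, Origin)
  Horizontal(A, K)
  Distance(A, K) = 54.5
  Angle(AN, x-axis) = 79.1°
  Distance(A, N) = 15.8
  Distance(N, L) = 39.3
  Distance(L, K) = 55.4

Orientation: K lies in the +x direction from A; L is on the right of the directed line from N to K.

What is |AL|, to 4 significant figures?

24.17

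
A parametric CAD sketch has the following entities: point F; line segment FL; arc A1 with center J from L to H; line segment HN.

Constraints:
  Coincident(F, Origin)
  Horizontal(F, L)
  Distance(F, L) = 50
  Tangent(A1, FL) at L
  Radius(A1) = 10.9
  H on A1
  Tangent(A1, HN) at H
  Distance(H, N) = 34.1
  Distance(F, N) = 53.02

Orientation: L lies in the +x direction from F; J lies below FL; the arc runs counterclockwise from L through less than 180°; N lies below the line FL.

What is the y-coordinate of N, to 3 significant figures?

-42.0

F is at the origin; FL is horizontal with |FL| = 50.0 and L on the +x side, so L = (50.0, 0.00). The tangent condition forces JL to be normal to FL, so J = L + (0, -10.9) = (50.0, -10.9). Since JH ⟂ HN (tangency), |JN| = √(10.9² + 34.1²) = 35.8 regardless of where H sits on A1. So N lies on both circle(F, 53.02) and circle(J, 35.8); the below-FL intersection is N = (32.3, -42.0). H is the foot of the tangent from N: H = (39.3, -8.66).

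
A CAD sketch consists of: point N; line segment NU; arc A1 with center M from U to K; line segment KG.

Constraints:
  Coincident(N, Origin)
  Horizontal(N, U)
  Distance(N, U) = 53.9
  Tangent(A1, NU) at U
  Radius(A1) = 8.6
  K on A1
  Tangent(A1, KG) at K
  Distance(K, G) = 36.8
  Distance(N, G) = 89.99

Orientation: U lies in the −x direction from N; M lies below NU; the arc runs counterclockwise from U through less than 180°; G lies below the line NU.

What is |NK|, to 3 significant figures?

60.4

N is at the origin; NU is horizontal with |NU| = 53.9 and U on the −x side, so U = (-53.9, 0.00). The tangent condition forces MU to be normal to NU, so M = U + (0, -8.6) = (-53.9, -8.60). Since MK ⟂ KG (tangency), |MG| = √(8.6² + 36.8²) = 37.8 regardless of where K sits on A1. So G lies on both circle(N, 89.99) and circle(M, 37.8); the below-NU intersection is G = (-84.6, -30.6). K is the foot of the tangent from G: K = (-60.4, -2.93).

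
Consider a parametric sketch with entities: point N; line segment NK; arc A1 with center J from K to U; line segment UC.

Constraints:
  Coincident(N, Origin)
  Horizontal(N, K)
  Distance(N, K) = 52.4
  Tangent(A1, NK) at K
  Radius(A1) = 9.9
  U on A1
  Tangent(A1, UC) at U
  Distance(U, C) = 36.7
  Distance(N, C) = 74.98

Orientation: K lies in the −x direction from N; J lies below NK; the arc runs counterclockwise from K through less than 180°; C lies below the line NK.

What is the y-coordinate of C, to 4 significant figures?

-47.49

N is at the origin; N and K share the same y with |NK| = 52.4 and K on the −x side, so K = (-52.40, 0.000). Since A1 is tangent to NK there, JK ⟂ NK, so J = K + (0, -9.9) = (-52.40, -9.900). Since JU ⟂ UC (tangency), |JC| = √(9.9² + 36.7²) = 38.01 regardless of where U sits on A1. So C lies on both circle(N, 74.98) and circle(J, 38.01); the below-NK intersection is C = (-58.02, -47.49). U is the foot of the tangent from C: U = (-62.23, -11.04).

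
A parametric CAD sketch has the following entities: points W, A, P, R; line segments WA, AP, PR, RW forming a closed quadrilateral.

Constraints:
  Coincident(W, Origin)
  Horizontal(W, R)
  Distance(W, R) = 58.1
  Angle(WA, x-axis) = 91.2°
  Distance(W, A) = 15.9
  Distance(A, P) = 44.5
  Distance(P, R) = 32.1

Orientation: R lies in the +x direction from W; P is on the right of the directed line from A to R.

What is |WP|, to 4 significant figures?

34.50

W is at the origin; WR is horizontal with |WR| = 58.1 and R in +x, so R = (58.1, 0). WA runs at 91.2° with |WA| = 15.9, so A = (-0.3330, 15.90). P is determined by |AP| = 44.5 and |PR| = 32.1 together: it lies at the intersection of circle(A, 44.5) and circle(R, 32.1). With |AR| = 60.56, the foot of the radical line on AR is 38.12 from A and the perpendicular offset is √(44.5² − 38.12²) = 22.96. Taking the right-of-AR solution: P = (30.42, -16.26).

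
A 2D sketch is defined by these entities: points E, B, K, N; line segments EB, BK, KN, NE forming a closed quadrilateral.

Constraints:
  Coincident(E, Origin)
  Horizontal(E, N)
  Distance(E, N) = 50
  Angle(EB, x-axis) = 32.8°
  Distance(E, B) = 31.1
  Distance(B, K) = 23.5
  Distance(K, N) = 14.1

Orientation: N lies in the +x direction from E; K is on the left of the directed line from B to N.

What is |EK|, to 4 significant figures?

51.45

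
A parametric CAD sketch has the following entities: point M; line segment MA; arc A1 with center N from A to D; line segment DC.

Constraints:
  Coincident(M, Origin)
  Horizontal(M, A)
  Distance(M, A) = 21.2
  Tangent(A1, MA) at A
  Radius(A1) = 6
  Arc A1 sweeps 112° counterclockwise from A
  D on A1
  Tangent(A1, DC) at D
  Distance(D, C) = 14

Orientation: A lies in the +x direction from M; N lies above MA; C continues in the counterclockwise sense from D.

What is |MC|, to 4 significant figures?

30.23

On A1, A sits at bearing -90° from N; a 112° counterclockwise sweep puts D at bearing 22°, so D = N + 6.0·(cos 22°, sin 22°) = (26.76, 8.248). A1 meets DC tangentially, so ND is at right angles to DC, so DC runs along (−sin 22°, cos 22°); with |DC| = 14.0, C = (21.52, 21.23). Then |MC| = |C − M| = 30.23.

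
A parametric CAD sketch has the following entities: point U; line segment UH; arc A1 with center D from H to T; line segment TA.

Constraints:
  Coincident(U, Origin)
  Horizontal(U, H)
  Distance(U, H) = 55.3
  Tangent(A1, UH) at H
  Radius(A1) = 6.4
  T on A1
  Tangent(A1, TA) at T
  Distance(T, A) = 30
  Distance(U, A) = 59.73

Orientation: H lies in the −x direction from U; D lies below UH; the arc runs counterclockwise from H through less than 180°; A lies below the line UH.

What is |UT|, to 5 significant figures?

61.722

Checks: ∠(DH, HU) = 90.00° ✓; |DH| = 6.400 ✓; |DT| = 6.400 ✓; ∠(DT, TA) = 90.00° ✓; |TA| = 30.00 ✓; |UA| = 59.73 ✓.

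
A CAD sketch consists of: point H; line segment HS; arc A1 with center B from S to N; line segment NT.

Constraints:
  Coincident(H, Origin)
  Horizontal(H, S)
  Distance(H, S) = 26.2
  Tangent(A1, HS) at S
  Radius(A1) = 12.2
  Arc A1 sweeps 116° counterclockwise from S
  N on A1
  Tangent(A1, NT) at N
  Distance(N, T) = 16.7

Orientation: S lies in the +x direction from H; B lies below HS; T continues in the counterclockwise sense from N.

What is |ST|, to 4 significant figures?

32.76

H is at the origin; HS is horizontal with |HS| = 26.2 and S on the +x side, so S = (26.20, 0.000). Tangency of A1 to HS means the radius BS is perpendicular to HS, so B = S + (0, -12.2) = (26.20, -12.20). On A1, S sits at bearing 90° from B; a 116° counterclockwise sweep puts N at bearing 206°, so N = B + 12.2·(cos 206°, sin 206°) = (15.23, -17.55). Tangency of A1 to NT means the radius BN is perpendicular to NT, so NT runs along (−sin 206°, cos 206°); with |NT| = 16.7, T = (22.56, -32.56). Then |ST| = |T − S| = 32.76.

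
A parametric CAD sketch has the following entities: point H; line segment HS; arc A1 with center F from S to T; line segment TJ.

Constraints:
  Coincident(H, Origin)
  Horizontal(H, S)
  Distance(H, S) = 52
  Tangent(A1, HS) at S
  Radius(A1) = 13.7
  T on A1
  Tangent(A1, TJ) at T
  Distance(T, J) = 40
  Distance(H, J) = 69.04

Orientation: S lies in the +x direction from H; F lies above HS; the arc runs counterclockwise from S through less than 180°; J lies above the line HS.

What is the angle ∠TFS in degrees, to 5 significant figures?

122.57°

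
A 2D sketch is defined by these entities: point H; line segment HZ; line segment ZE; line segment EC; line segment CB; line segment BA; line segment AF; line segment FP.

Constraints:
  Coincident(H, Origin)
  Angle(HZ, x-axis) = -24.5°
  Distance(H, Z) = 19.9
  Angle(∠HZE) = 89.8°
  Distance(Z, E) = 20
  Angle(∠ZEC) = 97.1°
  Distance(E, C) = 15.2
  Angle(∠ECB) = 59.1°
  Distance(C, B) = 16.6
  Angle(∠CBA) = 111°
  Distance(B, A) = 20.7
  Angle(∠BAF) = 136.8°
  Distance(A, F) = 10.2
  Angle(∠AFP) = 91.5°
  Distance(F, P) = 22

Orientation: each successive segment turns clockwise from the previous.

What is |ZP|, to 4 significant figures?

30.98

H is at the origin; HZ runs at -24.5° with length 19.9, so Z = (18.11, -8.252). ∠HZE = 89.8° gives ZE at -114.7° from the x-axis; with |ZE| = 20.0, E = (9.751, -26.42). ∠ZEC = 97.1° gives EC at 162.4° from the x-axis; with |EC| = 15.2, C = (-4.738, -21.83). ∠ECB = 59.1° gives CB at 41.50° from the x-axis; with |CB| = 16.6, B = (7.695, -10.83). ∠CBA = 111.0° gives BA at -27.50° from the x-axis; with |BA| = 20.7, A = (26.06, -20.39). ∠BAF = 136.8° gives AF at -70.70° from the x-axis; with |AF| = 10.2, F = (29.43, -30.01). ∠AFP = 91.5° gives FP at -159.2° from the x-axis; with |FP| = 22.0, P = (8.861, -37.82). Then |ZP| = |P − Z| = 30.98.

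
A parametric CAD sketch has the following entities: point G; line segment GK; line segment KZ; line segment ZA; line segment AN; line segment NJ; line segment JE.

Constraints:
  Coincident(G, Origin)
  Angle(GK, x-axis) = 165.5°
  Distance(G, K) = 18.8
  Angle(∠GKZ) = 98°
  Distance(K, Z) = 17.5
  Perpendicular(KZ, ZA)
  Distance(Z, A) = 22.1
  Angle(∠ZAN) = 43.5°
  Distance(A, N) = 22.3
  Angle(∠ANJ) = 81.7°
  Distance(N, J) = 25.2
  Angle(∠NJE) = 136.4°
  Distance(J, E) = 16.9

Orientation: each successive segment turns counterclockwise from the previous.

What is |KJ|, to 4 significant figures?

24.31

G is at the origin; GK runs at 165.5° with length 18.8, so K = (-18.20, 4.707). ∠GKZ = 98.0° gives KZ at -112.5° from the x-axis; with |KZ| = 17.5, Z = (-24.90, -11.46). KZ is perpendicular to ZA, so ZA runs at -22.50°; with |ZA| = 22.1, A = (-4.480, -19.92). ∠ZAN = 43.5° gives AN at 114.0° from the x-axis; with |AN| = 22.3, N = (-13.55, 0.4540). ∠ANJ = 81.7° gives NJ at -147.7° from the x-axis; with |NJ| = 25.2, J = (-34.85, -13.01). Then |KJ| = |J − K| = 24.31.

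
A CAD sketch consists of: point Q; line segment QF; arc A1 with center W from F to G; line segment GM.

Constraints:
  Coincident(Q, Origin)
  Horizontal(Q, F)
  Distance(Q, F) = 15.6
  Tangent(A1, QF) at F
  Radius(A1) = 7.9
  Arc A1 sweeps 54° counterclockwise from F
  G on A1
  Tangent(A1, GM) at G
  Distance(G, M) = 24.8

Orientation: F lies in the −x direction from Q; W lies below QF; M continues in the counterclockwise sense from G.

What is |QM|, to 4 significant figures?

43.37

On A1, F sits at bearing 90° from W; a 54° counterclockwise sweep puts G at bearing 144°, so G = W + 7.9·(cos 144°, sin 144°) = (-21.99, -3.256). A1 meets GM tangentially, so WG is at right angles to GM, so GM runs along (−sin 144°, cos 144°); with |GM| = 24.8, M = (-36.57, -23.32). Then |QM| = |M − Q| = 43.37.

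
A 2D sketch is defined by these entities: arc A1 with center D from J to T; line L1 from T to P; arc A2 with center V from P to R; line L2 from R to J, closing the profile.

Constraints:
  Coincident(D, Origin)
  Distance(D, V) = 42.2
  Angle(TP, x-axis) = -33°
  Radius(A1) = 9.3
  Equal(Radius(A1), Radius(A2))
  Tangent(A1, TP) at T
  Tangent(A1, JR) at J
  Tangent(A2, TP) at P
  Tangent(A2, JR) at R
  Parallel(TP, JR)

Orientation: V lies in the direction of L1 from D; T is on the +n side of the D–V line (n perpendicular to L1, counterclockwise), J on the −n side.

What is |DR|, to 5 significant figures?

43.213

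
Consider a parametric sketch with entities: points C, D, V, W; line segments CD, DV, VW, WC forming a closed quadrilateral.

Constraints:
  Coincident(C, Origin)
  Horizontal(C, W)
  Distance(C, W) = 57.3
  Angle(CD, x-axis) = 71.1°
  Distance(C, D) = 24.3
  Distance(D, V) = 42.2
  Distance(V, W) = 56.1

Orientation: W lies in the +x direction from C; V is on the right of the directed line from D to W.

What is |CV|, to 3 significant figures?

19.6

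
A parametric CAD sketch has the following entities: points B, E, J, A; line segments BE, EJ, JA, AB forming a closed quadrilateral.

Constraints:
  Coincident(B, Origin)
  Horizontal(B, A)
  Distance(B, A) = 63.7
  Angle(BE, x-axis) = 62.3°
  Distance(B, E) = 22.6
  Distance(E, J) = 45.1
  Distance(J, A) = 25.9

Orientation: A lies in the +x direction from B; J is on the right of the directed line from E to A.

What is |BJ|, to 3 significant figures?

43.3

B is at the origin; BA is horizontal with |BA| = 63.7 and A in +x, so A = (63.7, 0). BE runs at 62.3° with |BE| = 22.6, so E = (10.5, 20.0). J is determined by |EJ| = 45.1 and |JA| = 25.9 together: it lies at the intersection of circle(E, 45.1) and circle(A, 25.9). With |EA| = 56.8, the foot of the radical line on EA is 40.4 from E and the perpendicular offset is √(45.1² − 40.4²) = 20.0. Taking the right-of-EA solution: J = (41.3, -13.0).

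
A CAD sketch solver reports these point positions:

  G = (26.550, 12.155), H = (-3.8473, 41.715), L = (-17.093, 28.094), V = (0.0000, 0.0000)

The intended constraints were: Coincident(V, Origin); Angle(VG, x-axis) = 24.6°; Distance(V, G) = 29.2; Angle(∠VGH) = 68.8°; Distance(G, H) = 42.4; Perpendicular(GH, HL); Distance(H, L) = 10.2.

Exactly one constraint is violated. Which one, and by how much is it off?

Distance(H, L) = 10.2 — off by 8.80.

V = (0.00, 0.00) ✓; VG at 24.60° ✓; |VG| = 29.20 ✓; ∠VGH = 68.80° ✓; |GH| = 42.40 ✓; ∠(GH, HL) = 90.00° ✓; |HL| = 19.00 ✗.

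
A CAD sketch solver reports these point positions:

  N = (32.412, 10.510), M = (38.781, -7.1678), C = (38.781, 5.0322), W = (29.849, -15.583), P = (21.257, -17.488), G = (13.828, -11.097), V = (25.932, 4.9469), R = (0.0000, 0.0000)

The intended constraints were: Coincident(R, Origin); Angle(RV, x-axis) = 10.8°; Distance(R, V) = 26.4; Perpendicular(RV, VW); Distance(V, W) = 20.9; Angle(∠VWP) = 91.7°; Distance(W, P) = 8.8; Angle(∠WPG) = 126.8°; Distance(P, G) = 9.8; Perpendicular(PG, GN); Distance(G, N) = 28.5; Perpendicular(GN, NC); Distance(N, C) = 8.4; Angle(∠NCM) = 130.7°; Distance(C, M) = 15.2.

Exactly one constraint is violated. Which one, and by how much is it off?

Distance(C, M) = 15.2 — off by 3.00.

R = (0.00, 0.00) ✓; RV at 10.80° ✓; |RV| = 26.40 ✓; ∠(RV, VW) = 90.00° ✓; |VW| = 20.90 ✓; ∠VWP = 91.70° ✓; |WP| = 8.801 ✓; ∠WPG = 126.8° ✓; |PG| = 9.800 ✓; ∠(PG, GN) = 89.99° ✓; |GN| = 28.50 ✓; ∠(GN, NC) = 90.00° ✓; |NC| = 8.401 ✓; ∠NCM = 130.7° ✓; |CM| = 12.20 ✗.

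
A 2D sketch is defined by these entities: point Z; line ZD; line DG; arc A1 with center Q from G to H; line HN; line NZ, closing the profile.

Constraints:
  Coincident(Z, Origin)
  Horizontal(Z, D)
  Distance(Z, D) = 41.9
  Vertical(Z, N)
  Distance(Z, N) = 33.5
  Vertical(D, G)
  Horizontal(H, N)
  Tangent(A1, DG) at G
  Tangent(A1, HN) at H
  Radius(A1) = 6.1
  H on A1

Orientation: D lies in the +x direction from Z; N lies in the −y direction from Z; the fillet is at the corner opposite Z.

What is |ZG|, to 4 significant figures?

50.06

Z is at the origin; ZD is horizontal with |ZD| = 41.9 and D on the +x side, so D = (41.90, 0.000). Z and N share the same x with |ZN| = 33.5 and N on the −y side, so N = (0.000, -33.50). The virtual corner opposite Z is at (41.90, -33.50). The tangent condition forces QG to be normal to DG and the tangent condition forces QH to be normal to HN, with radius 6.1, so the center Q sits 6.1 in from both sides at Q = (35.80, -27.40). That places the tangent points at G = (41.90, -27.40) on DG and H = (35.80, -33.50) on HN. Then |ZG| = |G − Z| = 50.06.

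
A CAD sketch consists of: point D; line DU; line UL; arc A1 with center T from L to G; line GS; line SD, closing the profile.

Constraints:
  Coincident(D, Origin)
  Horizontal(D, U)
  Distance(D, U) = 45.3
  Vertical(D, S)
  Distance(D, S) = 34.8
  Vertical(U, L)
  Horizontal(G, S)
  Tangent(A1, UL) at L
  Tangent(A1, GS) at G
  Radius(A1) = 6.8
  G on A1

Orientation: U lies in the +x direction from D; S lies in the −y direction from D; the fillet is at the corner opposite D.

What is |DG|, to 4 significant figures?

51.90

D is at the origin; D and U share the same y with |DU| = 45.3 and U on the +x side, so U = (45.30, 0.000). DS is vertical with |DS| = 34.8 and S on the −y side, so S = (0.000, -34.80). The virtual corner opposite D is at (45.30, -34.80). Since A1 is tangent to UL there, TL ⟂ UL and A1 meets GS tangentially, so TG is at right angles to GS, with radius 6.8, so the center T sits 6.8 in from both sides at T = (38.50, -28.00). That places the tangent points at L = (45.30, -28.00) on UL and G = (38.50, -34.80) on GS. Then |DG| = |G − D| = 51.90.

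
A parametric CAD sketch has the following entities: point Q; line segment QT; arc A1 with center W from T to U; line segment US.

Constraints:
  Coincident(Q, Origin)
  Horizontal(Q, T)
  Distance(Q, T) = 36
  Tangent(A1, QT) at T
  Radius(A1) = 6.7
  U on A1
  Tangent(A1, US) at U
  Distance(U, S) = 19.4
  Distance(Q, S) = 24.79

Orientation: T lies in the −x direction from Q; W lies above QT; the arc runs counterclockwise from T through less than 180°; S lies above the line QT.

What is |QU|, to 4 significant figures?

31.05

Checks: |WU| = 6.700 ✓; ∠(WU, US) = 90.00° ✓; |US| = 19.40 ✓; |QS| = 24.79 ✓.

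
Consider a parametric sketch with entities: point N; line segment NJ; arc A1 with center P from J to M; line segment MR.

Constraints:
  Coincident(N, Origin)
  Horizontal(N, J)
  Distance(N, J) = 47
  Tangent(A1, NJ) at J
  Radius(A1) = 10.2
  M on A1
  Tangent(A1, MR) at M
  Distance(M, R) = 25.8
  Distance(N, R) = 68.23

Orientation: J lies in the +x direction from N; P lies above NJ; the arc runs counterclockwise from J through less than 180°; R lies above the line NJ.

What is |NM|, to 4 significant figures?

58.02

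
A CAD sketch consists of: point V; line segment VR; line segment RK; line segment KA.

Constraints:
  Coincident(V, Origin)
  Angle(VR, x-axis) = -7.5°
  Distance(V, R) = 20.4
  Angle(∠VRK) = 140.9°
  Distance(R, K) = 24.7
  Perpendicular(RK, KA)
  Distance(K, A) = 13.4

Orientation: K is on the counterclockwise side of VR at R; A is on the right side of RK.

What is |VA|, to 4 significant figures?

48.30

V is at the origin; VR runs at -7.5° with length 20.4, so R = 20.4·(cos -7.5°, sin -7.5°) = (20.23, -2.663). ∠VRK = 140.9°, so RK runs at -7.5° + (180° − 140.9°) = 31.60° from the x-axis; with |RK| = 24.7, K = R + 24.7·(cos 31.60°, sin 31.60°) = (41.26, 10.28). RK ⟂ KA; with |KA| = 13.4 on the right of RK, A = K + 13.4·(0.5240, -0.8517) = (48.28, -1.133). Then |VA| = |A − V| = 48.30.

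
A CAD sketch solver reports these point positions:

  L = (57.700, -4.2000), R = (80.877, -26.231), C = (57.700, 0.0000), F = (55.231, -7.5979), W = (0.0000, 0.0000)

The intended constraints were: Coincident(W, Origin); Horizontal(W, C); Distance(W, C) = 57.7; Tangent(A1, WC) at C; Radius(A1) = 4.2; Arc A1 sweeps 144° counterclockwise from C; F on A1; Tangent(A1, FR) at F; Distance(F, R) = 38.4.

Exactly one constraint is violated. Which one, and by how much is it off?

Distance(F, R) = 38.4 — off by 6.70.

W = (0.00, 0.00) ✓; W.y = 0.00, C.y = 0.00 ✓; |WC| = 57.70 ✓; ∠(LC, CW) = 90.00° ✓; |LC| = 4.200 ✓; bearing(L→F) − bearing(L→C) = 144.0° ✓; |LF| = 4.200 ✓; ∠(LF, FR) = 90.00° ✓; |FR| = 31.70 ✗.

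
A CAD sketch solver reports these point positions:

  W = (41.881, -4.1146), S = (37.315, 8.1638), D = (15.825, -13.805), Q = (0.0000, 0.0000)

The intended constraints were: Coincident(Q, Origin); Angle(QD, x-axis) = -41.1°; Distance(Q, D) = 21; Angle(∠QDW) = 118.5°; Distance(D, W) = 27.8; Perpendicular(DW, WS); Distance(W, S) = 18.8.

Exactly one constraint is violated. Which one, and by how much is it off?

Distance(W, S) = 18.8 — off by 5.70.

Q = (0.00, 0.00) ✓; QD at -41.10° ✓; |QD| = 21.00 ✓; ∠QDW = 118.5° ✓; |DW| = 27.80 ✓; ∠(DW, WS) = 90.00° ✓; |WS| = 13.10 ✗.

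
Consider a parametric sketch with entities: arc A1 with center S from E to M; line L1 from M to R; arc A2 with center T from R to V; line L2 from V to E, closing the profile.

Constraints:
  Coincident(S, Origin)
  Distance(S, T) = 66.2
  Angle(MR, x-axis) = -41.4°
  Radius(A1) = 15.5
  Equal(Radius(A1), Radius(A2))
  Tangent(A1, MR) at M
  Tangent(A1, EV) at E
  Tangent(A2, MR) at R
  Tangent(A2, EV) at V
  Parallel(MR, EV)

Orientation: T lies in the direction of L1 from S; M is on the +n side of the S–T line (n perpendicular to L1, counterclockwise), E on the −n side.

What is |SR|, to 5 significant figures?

67.990

The slot axis is L1's direction at -41.4°, so u = (cos -41.4°, sin -41.4°) = (0.75011, -0.66131) and n = (−sin -41.4°, cos -41.4°) = (0.66131, 0.75011). S is at the origin and T lies 66.2 along u from S, so T = 66.2·u = (49.657, -43.779). Tangency of A1 to both parallel lines with radius 15.5 puts M and E at S ± 15.5·n: M = (10.250, 11.627), E = (-10.250, -11.627). Equal radii place R and V the same way about T: R = T + 15.5·n = (59.908, -32.152), V = T − 15.5·n = (39.407, -55.406). Then |SR| = |R − S| = 67.990.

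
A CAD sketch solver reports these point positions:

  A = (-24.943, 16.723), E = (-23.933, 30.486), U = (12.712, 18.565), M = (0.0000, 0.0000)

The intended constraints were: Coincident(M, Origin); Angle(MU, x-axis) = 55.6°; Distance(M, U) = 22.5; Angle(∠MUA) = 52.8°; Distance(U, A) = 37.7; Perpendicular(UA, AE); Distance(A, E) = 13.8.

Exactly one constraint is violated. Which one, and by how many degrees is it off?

Perpendicular(UA, AE) — off by 7.00°.

M = (0.00, 0.00) ✓; MU at 55.60° ✓; |MU| = 22.50 ✓; ∠MUA = 52.80° ✓; |UA| = 37.70 ✓; ∠(UA, AE) = 97.00° ✗; |AE| = 13.80 ✓.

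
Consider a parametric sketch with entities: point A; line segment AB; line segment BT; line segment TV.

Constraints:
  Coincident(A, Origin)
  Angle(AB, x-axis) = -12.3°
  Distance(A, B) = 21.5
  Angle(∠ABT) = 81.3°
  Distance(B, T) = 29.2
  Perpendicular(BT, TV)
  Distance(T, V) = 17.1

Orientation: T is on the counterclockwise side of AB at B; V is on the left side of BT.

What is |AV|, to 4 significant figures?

26.28

A is at the origin; AB runs at -12.3° with length 21.5, so B = 21.5·(cos -12.3°, sin -12.3°) = (21.01, -4.580). ∠ABT = 81.3°, so BT runs at -12.3° + (180° − 81.3°) = 86.40° from the x-axis; with |BT| = 29.2, T = B + 29.2·(cos 86.40°, sin 86.40°) = (22.84, 24.56). The perpendicularity gives TV at right angles to BT; with |TV| = 17.1 on the left of BT, V = T + 17.1·(-0.9980, 0.06279) = (5.774, 25.64). Then |AV| = |V − A| = 26.28.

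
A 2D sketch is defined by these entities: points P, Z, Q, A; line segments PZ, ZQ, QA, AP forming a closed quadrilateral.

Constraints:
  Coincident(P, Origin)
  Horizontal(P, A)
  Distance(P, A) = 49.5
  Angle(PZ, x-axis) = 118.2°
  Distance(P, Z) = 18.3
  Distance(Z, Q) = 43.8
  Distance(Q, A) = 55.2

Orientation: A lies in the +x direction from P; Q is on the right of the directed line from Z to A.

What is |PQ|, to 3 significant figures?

26.6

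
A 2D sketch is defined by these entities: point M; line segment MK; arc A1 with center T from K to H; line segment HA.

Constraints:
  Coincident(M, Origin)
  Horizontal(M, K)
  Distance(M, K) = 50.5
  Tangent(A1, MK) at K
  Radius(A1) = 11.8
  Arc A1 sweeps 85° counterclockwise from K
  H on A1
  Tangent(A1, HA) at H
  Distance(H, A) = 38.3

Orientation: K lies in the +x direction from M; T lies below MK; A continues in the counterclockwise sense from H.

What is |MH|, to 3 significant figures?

40.2

M is at the origin; MK is horizontal with |MK| = 50.5 and K on the +x side, so K = (50.5, 0.00). The tangent condition forces TK to be normal to MK, so T = K + (0, -11.8) = (50.5, -11.8). On A1, K sits at bearing 90° from T; an 85° counterclockwise sweep puts H at bearing 175°, so H = T + 11.8·(cos 175°, sin 175°) = (38.7, -10.8). Then |MH| = |H − M| = 40.2.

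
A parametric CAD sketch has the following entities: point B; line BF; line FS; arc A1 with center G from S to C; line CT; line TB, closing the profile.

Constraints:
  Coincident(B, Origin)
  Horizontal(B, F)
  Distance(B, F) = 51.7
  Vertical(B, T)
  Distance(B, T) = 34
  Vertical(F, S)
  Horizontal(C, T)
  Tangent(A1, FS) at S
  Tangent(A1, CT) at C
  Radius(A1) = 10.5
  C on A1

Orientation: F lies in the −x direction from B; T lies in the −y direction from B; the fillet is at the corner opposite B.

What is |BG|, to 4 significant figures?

47.43

B is at the origin; BF is horizontal with |BF| = 51.7 and F on the −x side, so F = (-51.70, 0.000). BT is vertical with |BT| = 34.0 and T on the −y side, so T = (0.000, -34.00). The virtual corner opposite B is at (-51.70, -34.00). Tangency of A1 to FS means the radius GS is perpendicular to FS and tangency of A1 to CT means the radius GC is perpendicular to CT, with radius 10.5, so the center G sits 10.5 in from both sides at G = (-41.20, -23.50). Then |BG| = |G − B| = 47.43.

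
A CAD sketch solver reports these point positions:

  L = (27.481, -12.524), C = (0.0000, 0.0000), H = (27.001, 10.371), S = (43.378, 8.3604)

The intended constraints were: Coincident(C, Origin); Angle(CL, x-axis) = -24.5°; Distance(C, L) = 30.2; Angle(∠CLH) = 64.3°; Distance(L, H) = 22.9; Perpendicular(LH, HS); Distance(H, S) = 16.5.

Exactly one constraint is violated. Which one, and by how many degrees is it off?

Perpendicular(LH, HS) — off by 8.20°.

C = (0.00, 0.00) ✓; CL at -24.50° ✓; |CL| = 30.20 ✓; ∠CLH = 64.30° ✓; |LH| = 22.90 ✓; ∠(LH, HS) = 98.20° ✗; |HS| = 16.50 ✓.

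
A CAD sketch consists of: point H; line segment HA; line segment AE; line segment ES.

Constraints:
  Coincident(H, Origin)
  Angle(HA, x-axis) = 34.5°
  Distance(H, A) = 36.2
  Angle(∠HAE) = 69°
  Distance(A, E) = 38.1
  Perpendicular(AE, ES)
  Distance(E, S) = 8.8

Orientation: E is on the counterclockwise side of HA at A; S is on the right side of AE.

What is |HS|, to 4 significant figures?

49.45

H is at the origin; HA runs at 34.5° with length 36.2, so A = 36.2·(cos 34.5°, sin 34.5°) = (29.83, 20.50). ∠HAE = 69.0°, so AE runs at 34.5° + (180° − 69.0°) = 145.5° from the x-axis; with |AE| = 38.1, E = A + 38.1·(cos 145.5°, sin 145.5°) = (-1.566, 42.08). AE ⟂ ES; with |ES| = 8.8 on the right of AE, S = E + 8.8·(0.5664, 0.8241) = (3.419, 49.34). Then |HS| = |S − H| = 49.45.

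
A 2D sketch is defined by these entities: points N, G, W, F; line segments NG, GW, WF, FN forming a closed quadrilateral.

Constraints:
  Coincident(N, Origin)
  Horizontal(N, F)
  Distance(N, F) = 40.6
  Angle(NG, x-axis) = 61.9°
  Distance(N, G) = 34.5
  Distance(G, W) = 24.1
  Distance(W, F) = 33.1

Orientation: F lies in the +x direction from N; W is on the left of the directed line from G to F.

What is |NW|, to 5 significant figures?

52.074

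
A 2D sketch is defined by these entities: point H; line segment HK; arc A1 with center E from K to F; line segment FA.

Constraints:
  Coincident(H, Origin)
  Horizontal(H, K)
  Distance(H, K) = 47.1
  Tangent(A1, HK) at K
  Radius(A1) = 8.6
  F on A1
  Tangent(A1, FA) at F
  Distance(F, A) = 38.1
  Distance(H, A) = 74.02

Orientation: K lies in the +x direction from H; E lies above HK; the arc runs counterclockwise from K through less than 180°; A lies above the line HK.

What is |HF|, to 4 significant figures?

56.27

Checks: ∠(EK, KH) = 90.00° ✓; |EK| = 8.600 ✓; |EF| = 8.600 ✓; ∠(EF, FA) = 90.00° ✓; |FA| = 38.10 ✓; |HA| = 74.02 ✓.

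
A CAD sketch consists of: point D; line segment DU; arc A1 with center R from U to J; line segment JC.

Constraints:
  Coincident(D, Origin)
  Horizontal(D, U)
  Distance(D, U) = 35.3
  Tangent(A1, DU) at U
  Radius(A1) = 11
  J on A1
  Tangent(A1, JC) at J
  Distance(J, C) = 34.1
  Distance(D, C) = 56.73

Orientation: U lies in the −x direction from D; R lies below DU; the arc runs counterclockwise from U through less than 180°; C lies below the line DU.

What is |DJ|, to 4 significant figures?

47.93

D is at the origin; D and U share the same y with |DU| = 35.3 and U on the −x side, so U = (-35.30, 0.000). Since A1 is tangent to DU there, RU ⟂ DU, so R = U + (0, -11) = (-35.30, -11.00). Since RJ ⟂ JC (tangency), |RC| = √(11.0² + 34.1²) = 35.83 regardless of where J sits on A1. So C lies on both circle(D, 56.73) and circle(R, 35.83); the below-DU intersection is C = (-32.21, -46.70). J is the foot of the tangent from C: J = (-45.44, -15.27).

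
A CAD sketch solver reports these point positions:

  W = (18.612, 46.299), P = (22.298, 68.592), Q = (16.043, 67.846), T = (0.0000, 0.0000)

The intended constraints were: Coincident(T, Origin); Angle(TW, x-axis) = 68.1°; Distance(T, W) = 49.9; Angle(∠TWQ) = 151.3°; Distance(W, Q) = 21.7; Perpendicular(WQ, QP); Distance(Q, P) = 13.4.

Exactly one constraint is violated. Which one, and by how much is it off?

Distance(Q, P) = 13.4 — off by 7.10.

T = (0.00, 0.00) ✓; TW at 68.10° ✓; |TW| = 49.90 ✓; ∠TWQ = 151.3° ✓; |WQ| = 21.70 ✓; ∠(WQ, QP) = 90.00° ✓; |QP| = 6.299 ✗.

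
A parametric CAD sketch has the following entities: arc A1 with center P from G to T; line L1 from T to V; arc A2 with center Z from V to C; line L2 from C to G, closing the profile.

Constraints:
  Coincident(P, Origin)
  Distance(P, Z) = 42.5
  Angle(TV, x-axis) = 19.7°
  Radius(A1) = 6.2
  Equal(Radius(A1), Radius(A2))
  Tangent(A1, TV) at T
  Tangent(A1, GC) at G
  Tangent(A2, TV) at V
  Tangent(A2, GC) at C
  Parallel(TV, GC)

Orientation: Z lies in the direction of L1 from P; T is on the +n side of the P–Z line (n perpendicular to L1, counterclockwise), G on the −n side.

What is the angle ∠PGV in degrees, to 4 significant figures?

73.73°

The slot axis is L1's direction at 19.7°, so u = (cos 19.7°, sin 19.7°) = (0.9415, 0.3371) and n = (−sin 19.7°, cos 19.7°) = (-0.3371, 0.9415). P is at the origin and Z lies 42.5 along u from P, so Z = 42.5·u = (40.01, 14.33). Tangency of A1 to both parallel lines with radius 6.2 puts T and G at P ± 6.2·n: T = (-2.090, 5.837), G = (2.090, -5.837). Equal radii place V and C the same way about Z: V = Z + 6.2·n = (37.92, 20.16), C = Z − 6.2·n = (42.10, 8.489). Then cos ∠PGV = GP·GV / (|GP||GV|), giving 73.73°.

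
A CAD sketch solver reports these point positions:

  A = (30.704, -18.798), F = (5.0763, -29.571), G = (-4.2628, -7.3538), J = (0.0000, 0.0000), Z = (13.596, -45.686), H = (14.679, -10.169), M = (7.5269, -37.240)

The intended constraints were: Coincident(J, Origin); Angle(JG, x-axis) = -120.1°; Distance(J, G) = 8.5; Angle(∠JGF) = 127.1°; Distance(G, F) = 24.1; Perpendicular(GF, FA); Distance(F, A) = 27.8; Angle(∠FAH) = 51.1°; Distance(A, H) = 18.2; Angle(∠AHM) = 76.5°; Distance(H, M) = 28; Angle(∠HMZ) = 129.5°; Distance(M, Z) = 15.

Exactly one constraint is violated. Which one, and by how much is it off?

Distance(M, Z) = 15 — off by 4.60.

J = (0.00, 0.00) ✓; JG at -120.1° ✓; |JG| = 8.500 ✓; ∠JGF = 127.1° ✓; |GF| = 24.10 ✓; ∠(GF, FA) = 90.00° ✓; |FA| = 27.80 ✓; ∠FAH = 51.10° ✓; |AH| = 18.20 ✓; ∠AHM = 76.50° ✓; |HM| = 28.00 ✓; ∠HMZ = 129.5° ✓; |MZ| = 10.40 ✗.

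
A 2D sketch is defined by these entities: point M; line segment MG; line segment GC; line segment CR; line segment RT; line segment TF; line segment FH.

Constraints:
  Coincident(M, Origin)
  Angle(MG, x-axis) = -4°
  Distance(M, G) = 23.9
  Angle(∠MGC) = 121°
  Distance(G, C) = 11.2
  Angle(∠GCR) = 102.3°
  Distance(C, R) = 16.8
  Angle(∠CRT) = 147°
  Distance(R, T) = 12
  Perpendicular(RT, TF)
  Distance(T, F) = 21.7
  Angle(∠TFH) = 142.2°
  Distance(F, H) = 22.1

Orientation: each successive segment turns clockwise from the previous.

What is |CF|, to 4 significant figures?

28.95

∠CRT = 147.0° gives RT at -173.7° from the x-axis; with |RT| = 12.0, T = (3.998, -23.60). The perpendicularity gives TF at right angles to RT, so TF runs at 96.30°; with |TF| = 21.7, F = (1.617, -2.035). Then |CF| = |F − C| = 28.95.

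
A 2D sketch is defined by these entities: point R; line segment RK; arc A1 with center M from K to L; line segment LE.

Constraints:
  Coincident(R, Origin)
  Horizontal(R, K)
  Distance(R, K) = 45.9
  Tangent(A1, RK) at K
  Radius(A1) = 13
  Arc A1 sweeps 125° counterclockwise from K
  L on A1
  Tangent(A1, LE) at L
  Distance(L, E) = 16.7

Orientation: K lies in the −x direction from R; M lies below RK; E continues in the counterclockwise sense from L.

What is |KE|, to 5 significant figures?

34.153

R is at the origin; RK is horizontal with |RK| = 45.9 and K on the −x side, so K = (-45.900, 0.0000). Since A1 is tangent to RK there, MK ⟂ RK, so M = K + (0, -13) = (-45.900, -13.000). On A1, K sits at bearing 90° from M; a 125° counterclockwise sweep puts L at bearing 215°, so L = M + 13.0·(cos 215°, sin 215°) = (-56.549, -20.456). A1 meets LE tangentially, so ML is at right angles to LE, so LE runs along (−sin 215°, cos 215°); with |LE| = 16.7, E = (-46.970, -34.136). Then |KE| = |E − K| = 34.153.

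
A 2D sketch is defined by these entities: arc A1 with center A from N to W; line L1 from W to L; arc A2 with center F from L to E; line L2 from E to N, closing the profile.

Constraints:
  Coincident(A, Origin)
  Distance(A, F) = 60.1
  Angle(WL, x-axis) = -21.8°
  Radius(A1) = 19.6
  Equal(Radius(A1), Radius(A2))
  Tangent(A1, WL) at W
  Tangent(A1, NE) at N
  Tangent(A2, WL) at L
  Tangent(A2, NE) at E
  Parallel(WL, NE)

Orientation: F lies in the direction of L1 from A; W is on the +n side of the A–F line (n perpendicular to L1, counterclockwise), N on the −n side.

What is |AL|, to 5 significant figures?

63.215

Tangency of A1 to both parallel lines with radius 19.6 puts W and N at A ± 19.6·n: W = (7.2788, 18.198), N = (-7.2788, -18.198). Equal radii place L and E the same way about F: L = F + 19.6·n = (63.081, -4.1209), E = F − 19.6·n = (48.523, -40.518). Then |AL| = |L − A| = 63.215.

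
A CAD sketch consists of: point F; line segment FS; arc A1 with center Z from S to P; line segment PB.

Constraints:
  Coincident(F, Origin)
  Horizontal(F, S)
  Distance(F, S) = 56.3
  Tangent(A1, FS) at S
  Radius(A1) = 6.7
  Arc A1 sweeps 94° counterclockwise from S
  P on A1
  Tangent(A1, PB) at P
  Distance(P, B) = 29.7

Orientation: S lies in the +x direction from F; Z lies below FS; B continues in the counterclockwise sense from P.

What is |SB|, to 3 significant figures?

37.1

On A1, S sits at bearing 90° from Z; a 94° counterclockwise sweep puts P at bearing 184°, so P = Z + 6.7·(cos 184°, sin 184°) = (49.6, -7.17). Tangency of A1 to PB means the radius ZP is perpendicular to PB, so PB runs along (−sin 184°, cos 184°); with |PB| = 29.7, B = (51.7, -36.8). Then |SB| = |B − S| = 37.1.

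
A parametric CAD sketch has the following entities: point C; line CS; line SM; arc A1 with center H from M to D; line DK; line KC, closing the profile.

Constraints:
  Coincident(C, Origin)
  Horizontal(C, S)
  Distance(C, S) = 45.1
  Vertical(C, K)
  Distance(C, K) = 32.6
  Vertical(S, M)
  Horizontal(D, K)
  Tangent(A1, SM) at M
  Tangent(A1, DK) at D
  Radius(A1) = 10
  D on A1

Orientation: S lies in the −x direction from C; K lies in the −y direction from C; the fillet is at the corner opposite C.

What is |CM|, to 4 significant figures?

50.45

C is at the origin; CS is horizontal with |CS| = 45.1 and S on the −x side, so S = (-45.10, 0.000). CK is vertical with |CK| = 32.6 and K on the −y side, so K = (0.000, -32.60). The virtual corner opposite C is at (-45.10, -32.60). The tangent condition forces HM to be normal to SM and tangency of A1 to DK means the radius HD is perpendicular to DK, with radius 10.0, so the center H sits 10.0 in from both sides at H = (-35.10, -22.60). That places the tangent points at M = (-45.10, -22.60) on SM and D = (-35.10, -32.60) on DK. Then |CM| = |M − C| = 50.45.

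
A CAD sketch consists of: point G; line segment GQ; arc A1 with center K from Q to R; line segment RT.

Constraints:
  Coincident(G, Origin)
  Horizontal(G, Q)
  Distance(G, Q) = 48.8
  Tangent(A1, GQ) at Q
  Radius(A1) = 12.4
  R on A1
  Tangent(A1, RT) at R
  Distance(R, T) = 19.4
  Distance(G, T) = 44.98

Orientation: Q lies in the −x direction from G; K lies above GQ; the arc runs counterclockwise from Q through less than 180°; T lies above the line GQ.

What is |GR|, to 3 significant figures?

38.0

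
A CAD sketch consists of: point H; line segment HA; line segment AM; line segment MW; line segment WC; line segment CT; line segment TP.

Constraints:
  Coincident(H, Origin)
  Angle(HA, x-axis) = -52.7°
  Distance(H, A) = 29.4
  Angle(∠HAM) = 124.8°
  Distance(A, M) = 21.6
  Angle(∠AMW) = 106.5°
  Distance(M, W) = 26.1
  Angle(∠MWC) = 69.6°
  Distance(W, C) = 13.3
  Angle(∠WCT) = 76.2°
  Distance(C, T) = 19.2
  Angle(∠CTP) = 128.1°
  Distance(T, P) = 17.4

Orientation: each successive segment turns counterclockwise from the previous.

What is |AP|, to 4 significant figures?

37.89

∠WCT = 76.2° gives CT at -69.80° from the x-axis; with |CT| = 19.2, T = (39.12, -16.62). ∠CTP = 128.1° gives TP at -17.90° from the x-axis; with |TP| = 17.4, P = (55.68, -21.97). Then |AP| = |P − A| = 37.89.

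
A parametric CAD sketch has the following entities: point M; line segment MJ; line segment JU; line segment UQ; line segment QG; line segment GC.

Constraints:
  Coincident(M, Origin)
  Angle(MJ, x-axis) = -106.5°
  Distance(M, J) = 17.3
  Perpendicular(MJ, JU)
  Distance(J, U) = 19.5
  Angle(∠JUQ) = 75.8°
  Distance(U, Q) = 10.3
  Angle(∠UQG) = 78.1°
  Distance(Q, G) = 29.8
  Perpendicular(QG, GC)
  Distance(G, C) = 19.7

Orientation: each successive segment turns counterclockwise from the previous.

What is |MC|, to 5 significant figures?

38.133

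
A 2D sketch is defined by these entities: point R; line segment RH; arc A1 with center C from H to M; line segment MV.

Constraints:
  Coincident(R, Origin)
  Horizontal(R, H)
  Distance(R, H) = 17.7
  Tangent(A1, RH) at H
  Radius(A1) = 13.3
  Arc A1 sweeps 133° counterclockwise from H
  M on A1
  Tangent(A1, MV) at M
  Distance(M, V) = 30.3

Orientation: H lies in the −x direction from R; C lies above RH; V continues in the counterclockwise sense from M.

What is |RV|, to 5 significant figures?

52.944

R is at the origin; RH is horizontal with |RH| = 17.7 and H on the −x side, so H = (-17.700, 0.0000). Since A1 is tangent to RH there, CH ⟂ RH, so C = H + (0, 13.3) = (-17.700, 13.300). On A1, H sits at bearing -90° from C; a 133° counterclockwise sweep puts M at bearing 43°, so M = C + 13.3·(cos 43°, sin 43°) = (-7.9730, 22.371). A1 meets MV tangentially, so CM is at right angles to MV, so MV runs along (−sin 43°, cos 43°); with |MV| = 30.3, V = (-28.638, 44.531). Then |RV| = |V − R| = 52.944.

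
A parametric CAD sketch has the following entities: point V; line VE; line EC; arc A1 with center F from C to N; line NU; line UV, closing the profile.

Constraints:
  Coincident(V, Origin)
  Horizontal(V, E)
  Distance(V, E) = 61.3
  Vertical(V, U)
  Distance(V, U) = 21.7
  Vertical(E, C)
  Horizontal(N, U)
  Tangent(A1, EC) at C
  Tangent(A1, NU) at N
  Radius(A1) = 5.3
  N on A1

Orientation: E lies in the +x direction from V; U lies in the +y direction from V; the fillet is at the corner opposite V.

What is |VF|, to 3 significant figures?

58.4

V and U share the same x with |VU| = 21.7 and U on the +y side, so U = (0.00, 21.7). The virtual corner opposite V is at (61.3, 21.7). Since A1 is tangent to EC there, FC ⟂ EC and the tangent condition forces FN to be normal to NU, with radius 5.3, so the center F sits 5.3 in from both sides at F = (56.0, 16.4). Then |VF| = |F − V| = 58.4.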